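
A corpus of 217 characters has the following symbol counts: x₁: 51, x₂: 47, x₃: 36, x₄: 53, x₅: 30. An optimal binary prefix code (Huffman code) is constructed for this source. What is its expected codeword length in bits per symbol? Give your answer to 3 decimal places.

2.304 bits/symbol

Probabilities are the counts divided by 217.
Repeatedly combine the two least-probable nodes; the expected code length is the sum of the merged weights.
merge 30/217 + 36/217 → 66/217
merge 47/217 + 51/217 → 14/31
merge 53/217 + 66/217 → 17/31
merge 14/31 + 17/31 → 1
L = 66/217 + 14/31 + 17/31 + 1 = 500/217 ≈ 2.304 bits/symbol.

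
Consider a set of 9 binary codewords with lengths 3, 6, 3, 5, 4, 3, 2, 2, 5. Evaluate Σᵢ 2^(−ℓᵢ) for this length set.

With common denominator 2^6 = 64: Σ 2^(−ℓᵢ) = 8/64 + 1/64 + 8/64 + 2/64 + 4/64 + 8/64 + 16/64 + 16/64 + 2/64 = 65/64 = 1.015625.

1.015625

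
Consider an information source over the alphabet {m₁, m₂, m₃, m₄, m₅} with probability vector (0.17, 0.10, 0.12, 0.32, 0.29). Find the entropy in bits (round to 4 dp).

H = −Σ pᵢ log₂ pᵢ.
−0.17·log₂(0.17) = 0.4346
−0.10·log₂(0.10) = 0.3322
−0.12·log₂(0.12) = 0.3671
−0.32·log₂(0.32) = 0.5260
−0.29·log₂(0.29) = 0.5179
Sum ≈ 2.1778 → 2.1778 bits.

2.1778 bits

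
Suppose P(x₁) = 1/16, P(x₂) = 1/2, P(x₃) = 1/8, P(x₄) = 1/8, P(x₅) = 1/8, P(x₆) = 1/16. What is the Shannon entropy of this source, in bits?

2.125 bits

Each probability is a power of 1/2, so log₂(1/p) is an integer.
H = Σ p·log₂(1/p) = 1/16·4 + 1/2·1 + 1/8·3 + 1/8·3 + 1/8·3 + 1/16·4 = 2.125 bits.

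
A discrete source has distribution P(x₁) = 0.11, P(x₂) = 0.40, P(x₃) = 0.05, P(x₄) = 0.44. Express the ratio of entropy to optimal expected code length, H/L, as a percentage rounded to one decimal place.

94.0%

Entropy H = −Σ p log₂ p ≈ 1.6163 bits.
Huffman merges: 1/20+11/100→4/25; 4/25+2/5→14/25; 11/25+14/25→1. L = 43/25 ≈ 1.7200.
Efficiency = H/L = 1.6163/1.7200 = 94.0%.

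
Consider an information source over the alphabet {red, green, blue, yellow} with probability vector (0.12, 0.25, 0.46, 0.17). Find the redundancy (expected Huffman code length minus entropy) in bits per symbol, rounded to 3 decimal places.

Entropy H = −Σ p log₂ p ≈ 1.8170 bits.
Huffman merges: 3/25+17/100→29/100; 1/4+29/100→27/50; 23/50+27/50→1. L = 183/100 ≈ 1.8300.
L − H = 1.8300 − 1.8170 = 0.013 bits.

0.013 bits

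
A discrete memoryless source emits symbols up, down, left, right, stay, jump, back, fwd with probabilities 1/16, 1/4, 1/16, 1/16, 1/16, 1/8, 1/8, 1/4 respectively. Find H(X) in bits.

2.75 bits

Each probability is a power of 1/2, so log₂(1/p) is an integer.
H = Σ p·log₂(1/p) = 1/16·4 + 1/4·2 + 1/16·4 + 1/16·4 + 1/16·4 + 1/8·3 + 1/8·3 + 1/4·2 = 2.75 bits.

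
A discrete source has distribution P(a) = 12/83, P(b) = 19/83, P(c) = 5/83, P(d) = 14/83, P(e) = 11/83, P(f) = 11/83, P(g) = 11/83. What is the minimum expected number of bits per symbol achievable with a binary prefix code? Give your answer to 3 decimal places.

Repeatedly combine the two least-probable nodes; the expected code length is the sum of the merged weights.
merge 5/83 + 11/83 → 16/83
merge 11/83 + 11/83 → 22/83
merge 12/83 + 14/83 → 26/83
merge 16/83 + 19/83 → 35/83
merge 22/83 + 26/83 → 48/83
merge 35/83 + 48/83 → 1
L = 16/83 + 22/83 + 26/83 + 35/83 + 48/83 + 1 = 230/83 ≈ 2.771 bits/symbol.

2.771 bits/symbol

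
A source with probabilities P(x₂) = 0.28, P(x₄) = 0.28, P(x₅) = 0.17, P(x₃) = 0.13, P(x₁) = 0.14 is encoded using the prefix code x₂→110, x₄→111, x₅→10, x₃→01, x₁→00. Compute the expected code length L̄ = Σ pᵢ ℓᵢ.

L̄ = Σ pᵢ·ℓᵢ = 0.28·3 + 0.28·3 + 0.17·2 + 0.13·2 + 0.14·2 = 2.56 bits/symbol.

2.56 bits/symbol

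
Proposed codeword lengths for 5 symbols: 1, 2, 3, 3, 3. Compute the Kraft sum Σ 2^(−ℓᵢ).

1.125

With common denominator 2^3 = 8: Σ 2^(−ℓᵢ) = 4/8 + 2/8 + 1/8 + 1/8 + 1/8 = 9/8 = 1.125.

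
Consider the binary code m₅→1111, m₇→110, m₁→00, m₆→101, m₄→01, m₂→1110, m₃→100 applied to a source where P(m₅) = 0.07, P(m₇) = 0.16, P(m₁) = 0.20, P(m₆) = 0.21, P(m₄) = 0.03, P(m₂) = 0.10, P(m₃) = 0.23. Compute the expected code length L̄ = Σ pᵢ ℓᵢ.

L̄ = Σ pᵢ·ℓᵢ = 0.07·4 + 0.16·3 + 0.20·2 + 0.21·3 + 0.03·2 + 0.10·4 + 0.23·3 = 2.94 bits/symbol.

2.94 bits/symbol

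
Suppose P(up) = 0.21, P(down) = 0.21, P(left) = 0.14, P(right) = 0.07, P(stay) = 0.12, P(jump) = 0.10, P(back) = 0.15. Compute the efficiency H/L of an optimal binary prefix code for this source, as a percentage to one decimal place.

98.9%

Entropy H = −Σ p log₂ p ≈ 2.7211 bits.
Huffman merges: 7/100+1/10→17/100; 3/25+7/50→13/50; 3/20+17/100→8/25; 21/100+21/100→21/50; 13/50+8/25→29/50; 21/50+29/50→1. L = 11/4 ≈ 2.7500.
Efficiency = H/L = 2.7211/2.7500 = 98.9%.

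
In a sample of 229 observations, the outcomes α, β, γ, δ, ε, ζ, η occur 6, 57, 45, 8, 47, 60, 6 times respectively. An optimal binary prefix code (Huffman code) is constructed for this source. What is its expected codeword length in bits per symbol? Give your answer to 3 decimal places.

2.424 bits/symbol

Probabilities are the counts divided by 229.
Repeatedly combine the two least-probable nodes; the expected code length is the sum of the merged weights.
merge 6/229 + 6/229 → 12/229
merge 8/229 + 12/229 → 20/229
merge 20/229 + 45/229 → 65/229
merge 47/229 + 57/229 → 104/229
merge 60/229 + 65/229 → 125/229
merge 104/229 + 125/229 → 1
L = 12/229 + 20/229 + 65/229 + 104/229 + 125/229 + 1 = 555/229 ≈ 2.424 bits/symbol.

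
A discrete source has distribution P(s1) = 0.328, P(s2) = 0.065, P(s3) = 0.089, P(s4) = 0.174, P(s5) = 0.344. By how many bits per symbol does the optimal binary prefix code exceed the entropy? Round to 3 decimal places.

Entropy H = −Σ p log₂ p ≈ 2.0630 bits.
Huffman merges: 13/200+89/1000→77/500; 77/500+87/500→41/125; 41/125+41/125→82/125; 43/125+82/125→1. L = 1069/500 ≈ 2.1380.
L − H = 2.1380 − 2.0630 = 0.075 bits.

0.075 bits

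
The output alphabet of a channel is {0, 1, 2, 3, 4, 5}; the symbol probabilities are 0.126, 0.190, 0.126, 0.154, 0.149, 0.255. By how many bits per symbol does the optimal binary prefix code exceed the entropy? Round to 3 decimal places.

0.019 bits

Entropy H = −Σ p log₂ p ≈ 2.5359 bits.
Huffman merges: 63/500+63/500→63/250; 149/1000+77/500→303/1000; 19/100+63/250→221/500; 51/200+303/1000→279/500; 221/500+279/500→1. L = 511/200 ≈ 2.5550.
L − H = 2.5550 − 2.5359 = 0.019 bits.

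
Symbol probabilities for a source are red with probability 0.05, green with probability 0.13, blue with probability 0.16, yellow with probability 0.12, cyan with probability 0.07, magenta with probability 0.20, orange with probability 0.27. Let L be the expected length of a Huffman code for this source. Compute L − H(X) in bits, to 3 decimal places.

Entropy H = −Σ p log₂ p ≈ 2.6318 bits.
Huffman merges: 1/20+7/100→3/25; 3/25+3/25→6/25; 13/100+4/25→29/100; 1/5+6/25→11/25; 27/100+29/100→14/25; 11/25+14/25→1. L = 53/20 ≈ 2.6500.
L − H = 2.6500 − 2.6318 = 0.018 bits.

0.018 bits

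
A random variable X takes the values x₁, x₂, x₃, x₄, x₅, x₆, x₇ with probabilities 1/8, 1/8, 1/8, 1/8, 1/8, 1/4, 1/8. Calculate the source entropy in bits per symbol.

2.75 bits

Each probability is a power of 1/2, so log₂(1/p) is an integer.
H = Σ p·log₂(1/p) = 1/8·3 + 1/8·3 + 1/8·3 + 1/8·3 + 1/8·3 + 1/4·2 + 1/8·3 = 2.75 bits.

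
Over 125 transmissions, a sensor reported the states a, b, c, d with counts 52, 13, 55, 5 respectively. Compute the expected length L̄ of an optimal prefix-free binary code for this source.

Probabilities are the counts divided by 125.
Repeatedly combine the two least-probable nodes; the expected code length is the sum of the merged weights.
merge 1/25 + 13/125 → 18/125
merge 18/125 + 52/125 → 14/25
merge 11/25 + 14/25 → 1
L = 18/125 + 14/25 + 1 = 213/125 = 1.704 bits/symbol.

1.704 bits/symbol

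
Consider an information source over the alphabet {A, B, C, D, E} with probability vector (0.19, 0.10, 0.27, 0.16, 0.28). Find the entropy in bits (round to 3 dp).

2.235 bits

H = −Σ pᵢ log₂ pᵢ.
−0.19·log₂(0.19) = 0.4552
−0.10·log₂(0.10) = 0.3322
−0.27·log₂(0.27) = 0.5100
−0.16·log₂(0.16) = 0.4230
−0.28·log₂(0.28) = 0.5142
Sum ≈ 2.2347 → 2.235 bits.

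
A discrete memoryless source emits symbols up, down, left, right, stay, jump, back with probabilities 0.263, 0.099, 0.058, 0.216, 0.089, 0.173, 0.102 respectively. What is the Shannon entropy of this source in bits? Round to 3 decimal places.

2.637 bits

H = −Σ pᵢ log₂ pᵢ.
−0.263·log₂(0.263) = 0.5068
−0.099·log₂(0.099) = 0.3303
−0.058·log₂(0.058) = 0.2383
−0.216·log₂(0.216) = 0.4776
−0.089·log₂(0.089) = 0.3106
−0.173·log₂(0.173) = 0.4379
−0.102·log₂(0.102) = 0.3359
Sum ≈ 2.6373 → 2.637 bits.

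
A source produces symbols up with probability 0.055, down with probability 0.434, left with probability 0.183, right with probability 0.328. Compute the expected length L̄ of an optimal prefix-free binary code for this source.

1.804 bits/symbol

Repeatedly combine the two least-probable nodes; the expected code length is the sum of the merged weights.
merge 11/200 + 183/1000 → 119/500
merge 119/500 + 41/125 → 283/500
merge 217/500 + 283/500 → 1
L = 119/500 + 283/500 + 1 = 451/250 = 1.804 bits/symbol.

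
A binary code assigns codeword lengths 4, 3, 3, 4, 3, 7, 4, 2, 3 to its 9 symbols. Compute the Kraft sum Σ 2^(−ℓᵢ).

With common denominator 2^7 = 128: Σ 2^(−ℓᵢ) = 8/128 + 16/128 + 16/128 + 8/128 + 16/128 + 1/128 + 8/128 + 32/128 + 16/128 = 121/128 = 0.9453125.

0.9453125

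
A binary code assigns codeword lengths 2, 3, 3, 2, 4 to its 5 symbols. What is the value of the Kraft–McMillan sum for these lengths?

0.8125

With common denominator 2^4 = 16: Σ 2^(−ℓᵢ) = 4/16 + 2/16 + 2/16 + 4/16 + 1/16 = 13/16 = 0.8125.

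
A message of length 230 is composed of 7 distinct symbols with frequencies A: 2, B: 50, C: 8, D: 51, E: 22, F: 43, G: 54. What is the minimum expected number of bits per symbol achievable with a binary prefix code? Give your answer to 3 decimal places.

2.509 bits/symbol

Probabilities are the counts divided by 230.
Repeatedly combine the two least-probable nodes; the expected code length is the sum of the merged weights.
merge 1/115 + 4/115 → 1/23
merge 1/23 + 11/115 → 16/115
merge 16/115 + 43/230 → 15/46
merge 5/23 + 51/230 → 101/230
merge 27/115 + 15/46 → 129/230
merge 101/230 + 129/230 → 1
L = 1/23 + 16/115 + 15/46 + 101/230 + 129/230 + 1 = 577/230 ≈ 2.509 bits/symbol.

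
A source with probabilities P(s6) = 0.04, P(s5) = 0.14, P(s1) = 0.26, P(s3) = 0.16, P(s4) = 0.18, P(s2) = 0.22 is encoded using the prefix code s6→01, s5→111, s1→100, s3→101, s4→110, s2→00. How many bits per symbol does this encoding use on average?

L̄ = Σ pᵢ·ℓᵢ = 0.04·2 + 0.14·3 + 0.26·3 + 0.16·3 + 0.18·3 + 0.22·2 = 2.74 bits/symbol.

2.74 bits/symbol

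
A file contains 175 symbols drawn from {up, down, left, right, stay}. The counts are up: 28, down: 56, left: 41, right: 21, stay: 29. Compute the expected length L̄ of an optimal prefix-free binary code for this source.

Probabilities are the counts divided by 175.
Repeatedly combine the two least-probable nodes; the expected code length is the sum of the merged weights.
merge 3/25 + 4/25 → 7/25
merge 29/175 + 41/175 → 2/5
merge 7/25 + 8/25 → 3/5
merge 2/5 + 3/5 → 1
L = 7/25 + 2/5 + 3/5 + 1 = 57/25 = 2.28 bits/symbol.

2.28 bits/symbol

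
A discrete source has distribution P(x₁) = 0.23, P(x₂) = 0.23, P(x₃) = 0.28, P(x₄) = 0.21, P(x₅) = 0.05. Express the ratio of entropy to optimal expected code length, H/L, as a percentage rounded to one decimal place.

Entropy H = −Σ p log₂ p ≈ 2.1785 bits.
Huffman merges: 1/20+21/100→13/50; 23/100+23/100→23/50; 13/50+7/25→27/50; 23/50+27/50→1. L = 113/50 ≈ 2.2600.
Efficiency = H/L = 2.1785/2.2600 = 96.4%.

96.4%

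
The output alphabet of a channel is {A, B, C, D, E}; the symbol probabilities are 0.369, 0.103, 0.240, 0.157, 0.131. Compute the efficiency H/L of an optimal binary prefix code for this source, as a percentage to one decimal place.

97.0%

Entropy H = −Σ p log₂ p ≈ 2.1661 bits.
Huffman merges: 103/1000+131/1000→117/500; 157/1000+117/500→391/1000; 6/25+369/1000→609/1000; 391/1000+609/1000→1. L = 1117/500 ≈ 2.2340.
Efficiency = H/L = 2.1661/2.2340 = 97.0%.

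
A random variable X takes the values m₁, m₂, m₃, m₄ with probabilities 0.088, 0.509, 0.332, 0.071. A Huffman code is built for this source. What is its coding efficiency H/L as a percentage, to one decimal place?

97.2%

Entropy H = −Σ p log₂ p ≈ 1.6035 bits.
Huffman merges: 71/1000+11/125→159/1000; 159/1000+83/250→491/1000; 491/1000+509/1000→1. L = 33/20 ≈ 1.6500.
Efficiency = H/L = 1.6035/1.6500 = 97.2%.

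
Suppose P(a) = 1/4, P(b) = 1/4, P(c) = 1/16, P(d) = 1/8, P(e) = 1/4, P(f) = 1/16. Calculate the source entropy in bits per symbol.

2.375 bits

Each probability is a power of 1/2, so log₂(1/p) is an integer.
H = Σ p·log₂(1/p) = 1/4·2 + 1/4·2 + 1/16·4 + 1/8·3 + 1/4·2 + 1/16·4 = 2.375 bits.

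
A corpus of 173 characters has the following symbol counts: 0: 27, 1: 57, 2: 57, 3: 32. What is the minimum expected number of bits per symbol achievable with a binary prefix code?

Probabilities are the counts divided by 173.
Repeatedly combine the two least-probable nodes; the expected code length is the sum of the merged weights.
merge 27/173 + 32/173 → 59/173
merge 57/173 + 57/173 → 114/173
merge 59/173 + 114/173 → 1
L = 59/173 + 114/173 + 1 = 2 bits/symbol.

2 bits/symbol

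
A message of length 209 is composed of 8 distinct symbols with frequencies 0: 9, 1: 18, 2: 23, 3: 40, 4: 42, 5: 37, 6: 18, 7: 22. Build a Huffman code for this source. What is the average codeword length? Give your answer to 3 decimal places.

2.928 bits/symbol

Probabilities are the counts divided by 209.
Repeatedly combine the two least-probable nodes; the expected code length is the sum of the merged weights.
merge 9/209 + 18/209 → 27/209
merge 18/209 + 2/19 → 40/209
merge 23/209 + 27/209 → 50/209
merge 37/209 + 40/209 → 7/19
merge 40/209 + 42/209 → 82/209
merge 50/209 + 7/19 → 127/209
merge 82/209 + 127/209 → 1
L = 27/209 + 40/209 + 50/209 + 7/19 + 82/209 + 127/209 + 1 = 612/209 ≈ 2.928 bits/symbol.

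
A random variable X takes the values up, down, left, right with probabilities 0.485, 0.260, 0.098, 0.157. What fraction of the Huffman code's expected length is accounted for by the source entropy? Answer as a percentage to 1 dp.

Entropy H = −Σ p log₂ p ≈ 1.7594 bits.
Huffman merges: 49/500+157/1000→51/200; 51/200+13/50→103/200; 97/200+103/200→1. L = 177/100 ≈ 1.7700.
Efficiency = H/L = 1.7594/1.7700 = 99.4%.

99.4%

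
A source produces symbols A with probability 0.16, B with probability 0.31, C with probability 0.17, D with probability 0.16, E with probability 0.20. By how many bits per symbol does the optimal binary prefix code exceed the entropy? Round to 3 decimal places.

0.051 bits

Entropy H = −Σ p log₂ p ≈ 2.2688 bits.
Huffman merges: 4/25+4/25→8/25; 17/100+1/5→37/100; 31/100+8/25→63/100; 37/100+63/100→1. L = 58/25 ≈ 2.3200.
L − H = 2.3200 − 2.2688 = 0.051 bits.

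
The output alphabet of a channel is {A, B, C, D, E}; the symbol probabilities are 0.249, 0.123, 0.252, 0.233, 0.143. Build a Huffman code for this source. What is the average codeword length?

Repeatedly combine the two least-probable nodes; the expected code length is the sum of the merged weights.
merge 123/1000 + 143/1000 → 133/500
merge 233/1000 + 249/1000 → 241/500
merge 63/250 + 133/500 → 259/500
merge 241/500 + 259/500 → 1
L = 133/500 + 241/500 + 259/500 + 1 = 1133/500 = 2.266 bits/symbol.

2.266 bits/symbol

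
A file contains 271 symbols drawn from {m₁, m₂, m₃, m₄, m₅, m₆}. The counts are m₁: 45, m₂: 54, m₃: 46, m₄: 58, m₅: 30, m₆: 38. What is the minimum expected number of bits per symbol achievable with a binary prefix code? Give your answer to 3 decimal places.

Probabilities are the counts divided by 271.
Repeatedly combine the two least-probable nodes; the expected code length is the sum of the merged weights.
merge 30/271 + 38/271 → 68/271
merge 45/271 + 46/271 → 91/271
merge 54/271 + 58/271 → 112/271
merge 68/271 + 91/271 → 159/271
merge 112/271 + 159/271 → 1
L = 68/271 + 91/271 + 112/271 + 159/271 + 1 = 701/271 ≈ 2.587 bits/symbol.

2.587 bits/symbol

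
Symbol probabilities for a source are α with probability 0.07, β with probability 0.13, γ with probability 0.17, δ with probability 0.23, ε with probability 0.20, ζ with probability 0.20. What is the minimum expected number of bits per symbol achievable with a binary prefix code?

Repeatedly combine the two least-probable nodes; the expected code length is the sum of the merged weights.
merge 7/100 + 13/100 → 1/5
merge 17/100 + 1/5 → 37/100
merge 1/5 + 1/5 → 2/5
merge 23/100 + 37/100 → 3/5
merge 2/5 + 3/5 → 1
L = 1/5 + 37/100 + 2/5 + 3/5 + 1 = 257/100 = 2.57 bits/symbol.

2.57 bits/symbol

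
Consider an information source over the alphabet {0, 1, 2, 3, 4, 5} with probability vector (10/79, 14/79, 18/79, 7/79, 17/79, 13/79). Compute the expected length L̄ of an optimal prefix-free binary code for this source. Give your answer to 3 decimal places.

Repeatedly combine the two least-probable nodes; the expected code length is the sum of the merged weights.
merge 7/79 + 10/79 → 17/79
merge 13/79 + 14/79 → 27/79
merge 17/79 + 17/79 → 34/79
merge 18/79 + 27/79 → 45/79
merge 34/79 + 45/79 → 1
L = 17/79 + 27/79 + 34/79 + 45/79 + 1 = 202/79 ≈ 2.557 bits/symbol.

2.557 bits/symbol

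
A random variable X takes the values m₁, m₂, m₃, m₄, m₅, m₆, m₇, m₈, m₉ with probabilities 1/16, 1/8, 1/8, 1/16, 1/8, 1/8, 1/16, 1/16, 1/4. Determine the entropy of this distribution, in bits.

3 bits

Each probability is a power of 1/2, so log₂(1/p) is an integer.
H = Σ p·log₂(1/p) = 1/16·4 + 1/8·3 + 1/8·3 + 1/16·4 + 1/8·3 + 1/8·3 + 1/16·4 + 1/16·4 + 1/4·2 = 3 bits.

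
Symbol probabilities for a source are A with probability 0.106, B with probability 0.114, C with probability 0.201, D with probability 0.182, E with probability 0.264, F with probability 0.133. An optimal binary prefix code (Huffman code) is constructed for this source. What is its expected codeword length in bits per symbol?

Repeatedly combine the two least-probable nodes; the expected code length is the sum of the merged weights.
merge 53/500 + 57/500 → 11/50
merge 133/1000 + 91/500 → 63/200
merge 201/1000 + 11/50 → 421/1000
merge 33/125 + 63/200 → 579/1000
merge 421/1000 + 579/1000 → 1
L = 11/50 + 63/200 + 421/1000 + 579/1000 + 1 = 507/200 = 2.535 bits/symbol.

2.535 bits/symbol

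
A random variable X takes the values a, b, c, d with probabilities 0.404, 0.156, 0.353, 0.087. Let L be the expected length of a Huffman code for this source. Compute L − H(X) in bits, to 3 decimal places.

Entropy H = −Σ p log₂ p ≈ 1.7832 bits.
Huffman merges: 87/1000+39/250→243/1000; 243/1000+353/1000→149/250; 101/250+149/250→1. L = 1839/1000 ≈ 1.8390.
L − H = 1.8390 − 1.7832 = 0.056 bits.

0.056 bits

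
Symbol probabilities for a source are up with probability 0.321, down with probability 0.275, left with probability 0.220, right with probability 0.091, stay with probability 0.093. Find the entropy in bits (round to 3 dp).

2.152 bits

H = −Σ pᵢ log₂ pᵢ.
−0.321·log₂(0.321) = 0.5262
−0.275·log₂(0.275) = 0.5122
−0.220·log₂(0.220) = 0.4806
−0.091·log₂(0.091) = 0.3147
−0.093·log₂(0.093) = 0.3187
Sum ≈ 2.1523 → 2.152 bits.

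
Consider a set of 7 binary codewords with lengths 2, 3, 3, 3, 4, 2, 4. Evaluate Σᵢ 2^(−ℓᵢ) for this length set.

With common denominator 2^4 = 16: Σ 2^(−ℓᵢ) = 4/16 + 2/16 + 2/16 + 2/16 + 1/16 + 4/16 + 1/16 = 16/16 = 1.

1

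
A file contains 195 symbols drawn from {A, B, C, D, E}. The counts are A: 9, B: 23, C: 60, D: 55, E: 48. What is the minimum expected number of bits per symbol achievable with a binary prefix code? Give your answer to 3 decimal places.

Probabilities are the counts divided by 195.
Repeatedly combine the two least-probable nodes; the expected code length is the sum of the merged weights.
merge 3/65 + 23/195 → 32/195
merge 32/195 + 16/65 → 16/39
merge 11/39 + 4/13 → 23/39
merge 16/39 + 23/39 → 1
L = 32/195 + 16/39 + 23/39 + 1 = 422/195 ≈ 2.164 bits/symbol.

2.164 bits/symbol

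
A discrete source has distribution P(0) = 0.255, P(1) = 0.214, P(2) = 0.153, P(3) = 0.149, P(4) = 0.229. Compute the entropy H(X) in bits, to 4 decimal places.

2.2893 bits

H = −Σ pᵢ log₂ pᵢ.
−0.255·log₂(0.255) = 0.5027
−0.214·log₂(0.214) = 0.4760
−0.153·log₂(0.153) = 0.4144
−0.149·log₂(0.149) = 0.4092
−0.229·log₂(0.229) = 0.4870
Sum ≈ 2.2893 → 2.2893 bits.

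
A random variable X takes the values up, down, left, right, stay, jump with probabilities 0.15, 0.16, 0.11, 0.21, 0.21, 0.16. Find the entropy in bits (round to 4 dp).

H = −Σ pᵢ log₂ pᵢ.
−0.15·log₂(0.15) = 0.4105
−0.16·log₂(0.16) = 0.4230
−0.11·log₂(0.11) = 0.3503
−0.21·log₂(0.21) = 0.4728
−0.21·log₂(0.21) = 0.4728
−0.16·log₂(0.16) = 0.4230
Sum ≈ 2.5525 → 2.5525 bits.

2.5525 bits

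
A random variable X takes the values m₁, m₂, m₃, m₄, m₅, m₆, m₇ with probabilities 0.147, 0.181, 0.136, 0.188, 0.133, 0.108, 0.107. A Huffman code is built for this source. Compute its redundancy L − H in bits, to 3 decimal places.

0.035 bits

Entropy H = −Σ p log₂ p ≈ 2.7766 bits.
Huffman merges: 107/1000+27/250→43/200; 133/1000+17/125→269/1000; 147/1000+181/1000→41/125; 47/250+43/200→403/1000; 269/1000+41/125→597/1000; 403/1000+597/1000→1. L = 703/250 ≈ 2.8120.
L − H = 2.8120 − 2.7766 = 0.035 bits.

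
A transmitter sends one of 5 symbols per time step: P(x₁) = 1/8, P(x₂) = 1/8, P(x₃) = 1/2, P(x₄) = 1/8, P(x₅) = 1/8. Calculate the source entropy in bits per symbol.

2 bits

Each probability is a power of 1/2, so log₂(1/p) is an integer.
H = Σ p·log₂(1/p) = 1/8·3 + 1/8·3 + 1/2·1 + 1/8·3 + 1/8·3 = 2 bits.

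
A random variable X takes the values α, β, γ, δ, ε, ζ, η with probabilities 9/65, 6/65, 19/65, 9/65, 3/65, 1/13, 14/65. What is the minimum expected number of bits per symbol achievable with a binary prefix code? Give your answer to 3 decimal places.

2.615 bits/symbol

Repeatedly combine the two least-probable nodes; the expected code length is the sum of the merged weights.
merge 3/65 + 1/13 → 8/65
merge 6/65 + 8/65 → 14/65
merge 9/65 + 9/65 → 18/65
merge 14/65 + 14/65 → 28/65
merge 18/65 + 19/65 → 37/65
merge 28/65 + 37/65 → 1
L = 8/65 + 14/65 + 18/65 + 28/65 + 37/65 + 1 = 34/13 ≈ 2.615 bits/symbol.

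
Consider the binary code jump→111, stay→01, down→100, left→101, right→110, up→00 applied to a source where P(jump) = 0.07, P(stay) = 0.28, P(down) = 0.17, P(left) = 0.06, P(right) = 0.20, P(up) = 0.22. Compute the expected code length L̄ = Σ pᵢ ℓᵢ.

L̄ = Σ pᵢ·ℓᵢ = 0.07·3 + 0.28·2 + 0.17·3 + 0.06·3 + 0.20·3 + 0.22·2 = 2.5 bits/symbol.

2.5 bits/symbol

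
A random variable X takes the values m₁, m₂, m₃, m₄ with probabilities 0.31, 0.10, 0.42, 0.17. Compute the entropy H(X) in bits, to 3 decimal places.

H = −Σ pᵢ log₂ pᵢ.
−0.31·log₂(0.31) = 0.5238
−0.10·log₂(0.10) = 0.3322
−0.42·log₂(0.42) = 0.5256
−0.17·log₂(0.17) = 0.4346
Sum ≈ 1.8162 → 1.816 bits.

1.816 bits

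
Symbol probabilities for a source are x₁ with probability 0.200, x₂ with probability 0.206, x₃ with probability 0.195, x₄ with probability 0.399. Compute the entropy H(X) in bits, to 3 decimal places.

H = −Σ pᵢ log₂ pᵢ.
−0.200·log₂(0.200) = 0.4644
−0.206·log₂(0.206) = 0.4695
−0.195·log₂(0.195) = 0.4599
−0.399·log₂(0.399) = 0.5289
Sum ≈ 1.9227 → 1.923 bits.

1.923 bits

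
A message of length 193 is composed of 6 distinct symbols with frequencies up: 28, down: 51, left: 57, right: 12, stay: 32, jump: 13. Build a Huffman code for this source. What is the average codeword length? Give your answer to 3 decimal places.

Probabilities are the counts divided by 193.
Repeatedly combine the two least-probable nodes; the expected code length is the sum of the merged weights.
merge 12/193 + 13/193 → 25/193
merge 25/193 + 28/193 → 53/193
merge 32/193 + 51/193 → 83/193
merge 53/193 + 57/193 → 110/193
merge 83/193 + 110/193 → 1
L = 25/193 + 53/193 + 83/193 + 110/193 + 1 = 464/193 ≈ 2.404 bits/symbol.

2.404 bits/symbol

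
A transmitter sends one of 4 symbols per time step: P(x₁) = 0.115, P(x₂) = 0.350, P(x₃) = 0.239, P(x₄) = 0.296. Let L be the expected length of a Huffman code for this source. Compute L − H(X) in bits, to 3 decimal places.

Entropy H = −Σ p log₂ p ≈ 1.9023 bits.
Huffman merges: 23/200+239/1000→177/500; 37/125+7/20→323/500; 177/500+323/500→1. L = 2 ≈ 2.0000.
L − H = 2.0000 − 1.9023 = 0.098 bits.

0.098 bits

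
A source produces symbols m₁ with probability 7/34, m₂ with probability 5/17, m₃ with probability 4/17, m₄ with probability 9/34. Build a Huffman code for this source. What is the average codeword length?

2 bits/symbol

Repeatedly combine the two least-probable nodes; the expected code length is the sum of the merged weights.
merge 7/34 + 4/17 → 15/34
merge 9/34 + 5/17 → 19/34
merge 15/34 + 19/34 → 1
L = 15/34 + 19/34 + 1 = 2 bits/symbol.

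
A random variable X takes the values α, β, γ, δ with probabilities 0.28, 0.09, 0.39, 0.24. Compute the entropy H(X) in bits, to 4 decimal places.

H = −Σ pᵢ log₂ pᵢ.
−0.28·log₂(0.28) = 0.5142
−0.09·log₂(0.09) = 0.3127
−0.39·log₂(0.39) = 0.5298
−0.24·log₂(0.24) = 0.4941
Sum ≈ 1.8508 → 1.8508 bits.

1.8508 bits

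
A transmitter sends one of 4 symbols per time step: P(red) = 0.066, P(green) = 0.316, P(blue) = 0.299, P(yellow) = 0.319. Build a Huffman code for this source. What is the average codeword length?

Repeatedly combine the two least-probable nodes; the expected code length is the sum of the merged weights.
merge 33/500 + 299/1000 → 73/200
merge 79/250 + 319/1000 → 127/200
merge 73/200 + 127/200 → 1
L = 73/200 + 127/200 + 1 = 2 bits/symbol.

2 bits/symbol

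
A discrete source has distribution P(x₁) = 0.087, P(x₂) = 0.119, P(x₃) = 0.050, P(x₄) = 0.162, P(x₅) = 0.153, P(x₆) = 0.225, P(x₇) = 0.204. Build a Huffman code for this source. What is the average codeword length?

2.708 bits/symbol

Repeatedly combine the two least-probable nodes; the expected code length is the sum of the merged weights.
merge 1/20 + 87/1000 → 137/1000
merge 119/1000 + 137/1000 → 32/125
merge 153/1000 + 81/500 → 63/200
merge 51/250 + 9/40 → 429/1000
merge 32/125 + 63/200 → 571/1000
merge 429/1000 + 571/1000 → 1
L = 137/1000 + 32/125 + 63/200 + 429/1000 + 571/1000 + 1 = 677/250 = 2.708 bits/symbol.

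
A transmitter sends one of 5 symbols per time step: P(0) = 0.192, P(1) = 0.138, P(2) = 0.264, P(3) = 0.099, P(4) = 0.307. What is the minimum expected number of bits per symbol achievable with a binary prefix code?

Repeatedly combine the two least-probable nodes; the expected code length is the sum of the merged weights.
merge 99/1000 + 69/500 → 237/1000
merge 24/125 + 237/1000 → 429/1000
merge 33/125 + 307/1000 → 571/1000
merge 429/1000 + 571/1000 → 1
L = 237/1000 + 429/1000 + 571/1000 + 1 = 2237/1000 = 2.237 bits/symbol.

2.237 bits/symbol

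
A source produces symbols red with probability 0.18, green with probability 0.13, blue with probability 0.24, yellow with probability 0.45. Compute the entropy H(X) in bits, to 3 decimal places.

H = −Σ pᵢ log₂ pᵢ.
−0.18·log₂(0.18) = 0.4453
−0.13·log₂(0.13) = 0.3826
−0.24·log₂(0.24) = 0.4941
−0.45·log₂(0.45) = 0.5184
Sum ≈ 1.8405 → 1.840 bits.

1.840 bits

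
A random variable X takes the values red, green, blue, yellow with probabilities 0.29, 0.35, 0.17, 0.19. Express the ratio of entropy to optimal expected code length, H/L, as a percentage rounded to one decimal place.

96.9%

Entropy H = −Σ p log₂ p ≈ 1.9378 bits.
Huffman merges: 17/100+19/100→9/25; 29/100+7/20→16/25; 9/25+16/25→1. L = 2 ≈ 2.0000.
Efficiency = H/L = 1.9378/2.0000 = 96.9%.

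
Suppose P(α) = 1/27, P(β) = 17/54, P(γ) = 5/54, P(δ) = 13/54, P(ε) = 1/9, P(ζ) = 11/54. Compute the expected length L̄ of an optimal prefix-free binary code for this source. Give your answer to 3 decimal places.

Repeatedly combine the two least-probable nodes; the expected code length is the sum of the merged weights.
merge 1/27 + 5/54 → 7/54
merge 1/9 + 7/54 → 13/54
merge 11/54 + 13/54 → 4/9
merge 13/54 + 17/54 → 5/9
merge 4/9 + 5/9 → 1
L = 7/54 + 13/54 + 4/9 + 5/9 + 1 = 64/27 ≈ 2.370 bits/symbol.

2.370 bits/symbol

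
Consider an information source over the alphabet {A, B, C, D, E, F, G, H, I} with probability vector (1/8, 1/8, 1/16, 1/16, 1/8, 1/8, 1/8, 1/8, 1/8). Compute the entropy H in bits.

Each probability is a power of 1/2, so log₂(1/p) is an integer.
H = Σ p·log₂(1/p) = 1/8·3 + 1/8·3 + 1/16·4 + 1/16·4 + 1/8·3 + 1/8·3 + 1/8·3 + 1/8·3 + 1/8·3 = 3.125 bits.

3.125 bits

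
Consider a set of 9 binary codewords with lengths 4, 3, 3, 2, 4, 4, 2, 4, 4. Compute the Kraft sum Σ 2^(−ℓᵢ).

With common denominator 2^4 = 16: Σ 2^(−ℓᵢ) = 1/16 + 2/16 + 2/16 + 4/16 + 1/16 + 1/16 + 4/16 + 1/16 + 1/16 = 17/16 = 1.0625.

1.0625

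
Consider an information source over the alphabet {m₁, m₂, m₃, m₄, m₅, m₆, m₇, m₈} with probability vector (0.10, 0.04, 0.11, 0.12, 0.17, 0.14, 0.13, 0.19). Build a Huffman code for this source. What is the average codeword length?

2.95 bits/symbol

Repeatedly combine the two least-probable nodes; the expected code length is the sum of the merged weights.
merge 1/25 + 1/10 → 7/50
merge 11/100 + 3/25 → 23/100
merge 13/100 + 7/50 → 27/100
merge 7/50 + 17/100 → 31/100
merge 19/100 + 23/100 → 21/50
merge 27/100 + 31/100 → 29/50
merge 21/50 + 29/50 → 1
L = 7/50 + 23/100 + 27/100 + 31/100 + 21/50 + 29/50 + 1 = 59/20 = 2.95 bits/symbol.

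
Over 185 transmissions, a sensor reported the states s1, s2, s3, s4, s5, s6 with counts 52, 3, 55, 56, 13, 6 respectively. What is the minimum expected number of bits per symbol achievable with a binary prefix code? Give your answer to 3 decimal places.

Probabilities are the counts divided by 185.
Repeatedly combine the two least-probable nodes; the expected code length is the sum of the merged weights.
merge 3/185 + 6/185 → 9/185
merge 9/185 + 13/185 → 22/185
merge 22/185 + 52/185 → 2/5
merge 11/37 + 56/185 → 3/5
merge 2/5 + 3/5 → 1
L = 9/185 + 22/185 + 2/5 + 3/5 + 1 = 401/185 ≈ 2.168 bits/symbol.

2.168 bits/symbol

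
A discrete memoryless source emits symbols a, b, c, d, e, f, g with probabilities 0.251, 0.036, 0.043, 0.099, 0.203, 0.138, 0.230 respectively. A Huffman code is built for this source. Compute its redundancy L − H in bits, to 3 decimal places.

0.025 bits

Entropy H = −Σ p log₂ p ≈ 2.5477 bits.
Huffman merges: 9/250+43/1000→79/1000; 79/1000+99/1000→89/500; 69/500+89/500→79/250; 203/1000+23/100→433/1000; 251/1000+79/250→567/1000; 433/1000+567/1000→1. L = 2573/1000 ≈ 2.5730.
L − H = 2.5730 − 2.5477 = 0.025 bits.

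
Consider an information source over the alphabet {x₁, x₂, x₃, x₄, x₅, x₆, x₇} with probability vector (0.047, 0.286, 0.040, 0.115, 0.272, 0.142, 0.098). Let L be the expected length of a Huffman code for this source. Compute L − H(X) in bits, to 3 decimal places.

0.021 bits

Entropy H = −Σ p log₂ p ≈ 2.5076 bits.
Huffman merges: 1/25+47/1000→87/1000; 87/1000+49/500→37/200; 23/200+71/500→257/1000; 37/200+257/1000→221/500; 34/125+143/500→279/500; 221/500+279/500→1. L = 2529/1000 ≈ 2.5290.
L − H = 2.5290 − 2.5076 = 0.021 bits.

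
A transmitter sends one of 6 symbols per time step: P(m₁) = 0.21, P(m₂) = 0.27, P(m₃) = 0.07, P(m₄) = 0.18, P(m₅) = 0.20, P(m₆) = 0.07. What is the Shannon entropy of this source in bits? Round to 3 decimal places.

2.430 bits

H = −Σ pᵢ log₂ pᵢ.
−0.21·log₂(0.21) = 0.4728
−0.27·log₂(0.27) = 0.5100
−0.07·log₂(0.07) = 0.2686
−0.18·log₂(0.18) = 0.4453
−0.20·log₂(0.20) = 0.4644
−0.07·log₂(0.07) = 0.2686
Sum ≈ 2.4296 → 2.430 bits.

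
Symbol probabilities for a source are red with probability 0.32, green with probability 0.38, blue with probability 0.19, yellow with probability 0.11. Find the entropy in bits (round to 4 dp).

H = −Σ pᵢ log₂ pᵢ.
−0.32·log₂(0.32) = 0.5260
−0.38·log₂(0.38) = 0.5305
−0.19·log₂(0.19) = 0.4552
−0.11·log₂(0.11) = 0.3503
Sum ≈ 1.8620 → 1.8620 bits.

1.8620 bits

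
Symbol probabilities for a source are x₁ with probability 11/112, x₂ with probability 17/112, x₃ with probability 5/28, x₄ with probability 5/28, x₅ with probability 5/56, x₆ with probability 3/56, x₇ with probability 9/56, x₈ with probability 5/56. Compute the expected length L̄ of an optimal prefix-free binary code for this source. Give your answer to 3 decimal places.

2.964 bits/symbol

Repeatedly combine the two least-probable nodes; the expected code length is the sum of the merged weights.
merge 3/56 + 5/56 → 1/7
merge 5/56 + 11/112 → 3/16
merge 1/7 + 17/112 → 33/112
merge 9/56 + 5/28 → 19/56
merge 5/28 + 3/16 → 41/112
merge 33/112 + 19/56 → 71/112
merge 41/112 + 71/112 → 1
L = 1/7 + 3/16 + 33/112 + 19/56 + 41/112 + 71/112 + 1 = 83/28 ≈ 2.964 bits/symbol.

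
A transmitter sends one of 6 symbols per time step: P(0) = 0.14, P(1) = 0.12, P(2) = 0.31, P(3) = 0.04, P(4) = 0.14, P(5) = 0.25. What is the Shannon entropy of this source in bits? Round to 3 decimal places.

2.371 bits

H = −Σ pᵢ log₂ pᵢ.
−0.14·log₂(0.14) = 0.3971
−0.12·log₂(0.12) = 0.3671
−0.31·log₂(0.31) = 0.5238
−0.04·log₂(0.04) = 0.1858
−0.14·log₂(0.14) = 0.3971
−0.25·log₂(0.25) = 0.5000
Sum ≈ 2.3708 → 2.371 bits.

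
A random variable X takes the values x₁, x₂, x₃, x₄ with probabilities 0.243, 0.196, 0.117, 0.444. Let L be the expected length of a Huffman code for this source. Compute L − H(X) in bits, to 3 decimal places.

Entropy H = −Σ p log₂ p ≈ 1.8390 bits.
Huffman merges: 117/1000+49/250→313/1000; 243/1000+313/1000→139/250; 111/250+139/250→1. L = 1869/1000 ≈ 1.8690.
L − H = 1.8690 − 1.8390 = 0.030 bits.

0.030 bits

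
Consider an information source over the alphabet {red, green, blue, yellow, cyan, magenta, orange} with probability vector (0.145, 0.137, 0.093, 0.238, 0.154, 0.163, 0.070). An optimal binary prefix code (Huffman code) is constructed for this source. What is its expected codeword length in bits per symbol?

2.762 bits/symbol

Repeatedly combine the two least-probable nodes; the expected code length is the sum of the merged weights.
merge 7/100 + 93/1000 → 163/1000
merge 137/1000 + 29/200 → 141/500
merge 77/500 + 163/1000 → 317/1000
merge 163/1000 + 119/500 → 401/1000
merge 141/500 + 317/1000 → 599/1000
merge 401/1000 + 599/1000 → 1
L = 163/1000 + 141/500 + 317/1000 + 401/1000 + 599/1000 + 1 = 1381/500 = 2.762 bits/symbol.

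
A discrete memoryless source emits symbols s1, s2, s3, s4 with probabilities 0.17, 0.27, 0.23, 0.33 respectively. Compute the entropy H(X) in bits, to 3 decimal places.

H = −Σ pᵢ log₂ pᵢ.
−0.17·log₂(0.17) = 0.4346
−0.27·log₂(0.27) = 0.5100
−0.23·log₂(0.23) = 0.4877
−0.33·log₂(0.33) = 0.5278
Sum ≈ 1.9601 → 1.960 bits.

1.960 bits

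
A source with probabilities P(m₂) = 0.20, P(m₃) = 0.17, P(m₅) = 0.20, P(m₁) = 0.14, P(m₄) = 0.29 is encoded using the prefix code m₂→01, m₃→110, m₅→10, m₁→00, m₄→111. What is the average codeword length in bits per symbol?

L̄ = Σ pᵢ·ℓᵢ = 0.20·2 + 0.17·3 + 0.20·2 + 0.14·2 + 0.29·3 = 2.46 bits/symbol.

2.46 bits/symbol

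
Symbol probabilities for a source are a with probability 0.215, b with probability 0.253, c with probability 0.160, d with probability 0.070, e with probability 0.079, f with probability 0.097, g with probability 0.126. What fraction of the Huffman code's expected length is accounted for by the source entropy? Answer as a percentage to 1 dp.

99.3%

Entropy H = −Σ p log₂ p ≈ 2.6623 bits.
Huffman merges: 7/100+79/1000→149/1000; 97/1000+63/500→223/1000; 149/1000+4/25→309/1000; 43/200+223/1000→219/500; 253/1000+309/1000→281/500; 219/500+281/500→1. L = 2681/1000 ≈ 2.6810.
Efficiency = H/L = 2.6623/2.6810 = 99.3%.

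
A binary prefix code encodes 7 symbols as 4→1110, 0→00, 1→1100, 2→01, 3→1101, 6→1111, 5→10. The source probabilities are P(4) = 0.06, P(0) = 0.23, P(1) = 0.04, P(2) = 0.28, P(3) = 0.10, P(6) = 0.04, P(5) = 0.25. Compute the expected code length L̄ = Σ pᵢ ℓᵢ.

L̄ = Σ pᵢ·ℓᵢ = 0.06·4 + 0.23·2 + 0.04·4 + 0.28·2 + 0.10·4 + 0.04·4 + 0.25·2 = 2.48 bits/symbol.

2.48 bits/symbol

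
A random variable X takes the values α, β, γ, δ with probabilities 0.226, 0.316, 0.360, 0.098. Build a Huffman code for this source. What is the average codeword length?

Repeatedly combine the two least-probable nodes; the expected code length is the sum of the merged weights.
merge 49/500 + 113/500 → 81/250
merge 79/250 + 81/250 → 16/25
merge 9/25 + 16/25 → 1
L = 81/250 + 16/25 + 1 = 491/250 = 1.964 bits/symbol.

1.964 bits/symbol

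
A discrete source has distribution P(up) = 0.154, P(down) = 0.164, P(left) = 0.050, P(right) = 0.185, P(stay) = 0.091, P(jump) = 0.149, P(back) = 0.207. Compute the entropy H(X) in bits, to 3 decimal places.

2.704 bits

H = −Σ pᵢ log₂ pᵢ.
−0.154·log₂(0.154) = 0.4156
−0.164·log₂(0.164) = 0.4278
−0.050·log₂(0.050) = 0.2161
−0.185·log₂(0.185) = 0.4504
−0.091·log₂(0.091) = 0.3147
−0.149·log₂(0.149) = 0.4092
−0.207·log₂(0.207) = 0.4704
Sum ≈ 2.7041 → 2.704 bits.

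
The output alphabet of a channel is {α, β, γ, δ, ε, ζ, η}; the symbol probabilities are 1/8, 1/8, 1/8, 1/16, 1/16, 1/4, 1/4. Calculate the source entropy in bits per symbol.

2.625 bits

Each probability is a power of 1/2, so log₂(1/p) is an integer.
H = Σ p·log₂(1/p) = 1/8·3 + 1/8·3 + 1/8·3 + 1/16·4 + 1/16·4 + 1/4·2 + 1/4·2 = 2.625 bits.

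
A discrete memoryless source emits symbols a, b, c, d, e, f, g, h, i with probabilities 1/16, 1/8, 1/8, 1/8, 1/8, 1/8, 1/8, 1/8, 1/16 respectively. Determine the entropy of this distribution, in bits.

Each probability is a power of 1/2, so log₂(1/p) is an integer.
H = Σ p·log₂(1/p) = 1/16·4 + 1/8·3 + 1/8·3 + 1/8·3 + 1/8·3 + 1/8·3 + 1/8·3 + 1/8·3 + 1/16·4 = 3.125 bits.

3.125 bits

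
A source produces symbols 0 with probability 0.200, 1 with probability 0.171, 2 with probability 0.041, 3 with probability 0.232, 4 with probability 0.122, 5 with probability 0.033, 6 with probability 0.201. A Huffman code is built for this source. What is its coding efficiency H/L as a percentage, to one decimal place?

97.7%

Entropy H = −Σ p log₂ p ≈ 2.5760 bits.
Huffman merges: 33/1000+41/1000→37/500; 37/500+61/500→49/250; 171/1000+49/250→367/1000; 1/5+201/1000→401/1000; 29/125+367/1000→599/1000; 401/1000+599/1000→1. L = 2637/1000 ≈ 2.6370.
Efficiency = H/L = 2.5760/2.6370 = 97.7%.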